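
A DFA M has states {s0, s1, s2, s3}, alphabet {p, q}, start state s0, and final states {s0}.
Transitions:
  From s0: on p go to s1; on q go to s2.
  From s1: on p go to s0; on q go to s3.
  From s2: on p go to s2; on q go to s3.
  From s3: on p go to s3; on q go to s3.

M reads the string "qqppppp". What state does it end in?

s0 --q--> s2
s2 --q--> s3
s3 --p--> s3
s3 --p--> s3
s3 --p--> s3
s3 --p--> s3
s3 --p--> s3

s3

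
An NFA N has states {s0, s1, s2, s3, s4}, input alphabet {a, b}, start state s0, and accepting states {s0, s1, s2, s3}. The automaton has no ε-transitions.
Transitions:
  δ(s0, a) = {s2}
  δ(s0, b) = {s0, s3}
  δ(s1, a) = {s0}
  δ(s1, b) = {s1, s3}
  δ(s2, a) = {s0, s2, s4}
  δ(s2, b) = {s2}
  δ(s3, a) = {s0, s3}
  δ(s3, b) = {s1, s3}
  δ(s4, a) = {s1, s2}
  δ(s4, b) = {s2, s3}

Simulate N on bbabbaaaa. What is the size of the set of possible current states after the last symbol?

Start: {s0}
read b: {s0, s3}
read b: {s0, s1, s3}
read a: {s0, s2, s3}
read b: {s0, s1, s2, s3}
read b: {s0, s1, s2, s3}
read a: {s0, s2, s3, s4}
read a: {s0, s1, s2, s3, s4}
read a: {s0, s1, s2, s3, s4}
read a: {s0, s1, s2, s3, s4}
Final reachable set {s0, s1, s2, s3, s4} has 5 states.

5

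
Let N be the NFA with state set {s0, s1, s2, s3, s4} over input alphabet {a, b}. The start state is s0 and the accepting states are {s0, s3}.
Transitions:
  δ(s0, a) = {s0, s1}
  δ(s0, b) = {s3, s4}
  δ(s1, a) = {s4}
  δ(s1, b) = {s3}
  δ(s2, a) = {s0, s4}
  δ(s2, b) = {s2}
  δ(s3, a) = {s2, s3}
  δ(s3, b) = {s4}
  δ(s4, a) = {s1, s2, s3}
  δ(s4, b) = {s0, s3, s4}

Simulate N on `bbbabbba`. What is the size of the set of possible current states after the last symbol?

5

Start: {s0}
read b: {s3, s4}
read b: {s0, s3, s4}
read b: {s0, s3, s4}
read a: {s0, s1, s2, s3}
read b: {s2, s3, s4}
read b: {s0, s2, s3, s4}
read b: {s0, s2, s3, s4}
read a: {s0, s1, s2, s3, s4}
Final reachable set {s0, s1, s2, s3, s4} has 5 states.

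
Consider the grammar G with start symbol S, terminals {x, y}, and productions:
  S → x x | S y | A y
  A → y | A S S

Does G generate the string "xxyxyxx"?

no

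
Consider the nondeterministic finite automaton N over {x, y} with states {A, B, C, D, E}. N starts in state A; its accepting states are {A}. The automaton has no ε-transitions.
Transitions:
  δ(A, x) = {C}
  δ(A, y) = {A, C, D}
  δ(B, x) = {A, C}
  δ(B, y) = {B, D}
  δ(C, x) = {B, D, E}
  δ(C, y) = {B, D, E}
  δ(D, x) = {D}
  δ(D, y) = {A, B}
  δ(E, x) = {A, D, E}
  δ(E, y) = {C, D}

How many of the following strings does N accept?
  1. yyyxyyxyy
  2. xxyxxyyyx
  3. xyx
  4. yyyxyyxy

yyyxyyxyy: accepted
xxyxxyyyx: accepted
xyx: accepted
yyyxyyxy: accepted

4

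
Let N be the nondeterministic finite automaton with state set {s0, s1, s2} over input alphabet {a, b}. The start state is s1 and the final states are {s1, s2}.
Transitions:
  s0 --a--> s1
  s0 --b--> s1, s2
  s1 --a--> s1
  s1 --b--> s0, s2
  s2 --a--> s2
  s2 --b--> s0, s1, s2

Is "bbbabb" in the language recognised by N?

Start: {s1}
read b: {s0, s2}
read b: {s0, s1, s2}
read b: {s0, s1, s2}
read a: {s1, s2}
read b: {s0, s1, s2}
read b: {s0, s1, s2}
Reachable ∩ accepting = {s1, s2} — nonempty.

accepted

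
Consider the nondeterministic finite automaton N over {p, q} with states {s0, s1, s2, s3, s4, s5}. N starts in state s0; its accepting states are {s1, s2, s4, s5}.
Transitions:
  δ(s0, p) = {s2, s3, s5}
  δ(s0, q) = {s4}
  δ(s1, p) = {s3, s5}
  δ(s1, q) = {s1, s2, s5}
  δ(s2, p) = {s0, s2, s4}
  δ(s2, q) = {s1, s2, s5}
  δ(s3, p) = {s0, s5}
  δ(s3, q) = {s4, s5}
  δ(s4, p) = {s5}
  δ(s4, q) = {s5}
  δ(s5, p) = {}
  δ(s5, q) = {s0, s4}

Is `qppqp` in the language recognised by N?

rejected

Start: {s0}
read q: {s4}
read p: {s5}
read p: {}
The reachable set is empty and stays empty for the remaining 2 symbols.
Reachable ∩ accepting = {} — empty.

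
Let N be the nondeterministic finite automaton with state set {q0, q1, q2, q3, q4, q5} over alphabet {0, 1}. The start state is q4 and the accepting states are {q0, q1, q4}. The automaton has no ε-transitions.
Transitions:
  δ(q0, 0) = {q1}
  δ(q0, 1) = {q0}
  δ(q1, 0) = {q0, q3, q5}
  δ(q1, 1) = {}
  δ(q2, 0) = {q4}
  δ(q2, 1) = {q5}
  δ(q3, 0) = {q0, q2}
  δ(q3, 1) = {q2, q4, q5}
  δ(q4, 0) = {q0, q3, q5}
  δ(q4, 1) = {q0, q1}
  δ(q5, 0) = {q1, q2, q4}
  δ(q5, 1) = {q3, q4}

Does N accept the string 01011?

accepted

Start: {q4}
read 0: {q0, q3, q5}
read 1: {q0, q2, q3, q4, q5}
read 0: {q0, q1, q2, q3, q4, q5}
read 1: {q0, q1, q2, q3, q4, q5}
read 1: {q0, q1, q2, q3, q4, q5}
Reachable ∩ accepting = {q0, q1, q4} — nonempty.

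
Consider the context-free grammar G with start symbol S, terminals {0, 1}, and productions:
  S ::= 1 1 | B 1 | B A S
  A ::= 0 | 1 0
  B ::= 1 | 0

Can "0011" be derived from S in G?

yes

S ⇒ BAS ⇒ 0AS ⇒ 00S ⇒ 00B1 ⇒ 0011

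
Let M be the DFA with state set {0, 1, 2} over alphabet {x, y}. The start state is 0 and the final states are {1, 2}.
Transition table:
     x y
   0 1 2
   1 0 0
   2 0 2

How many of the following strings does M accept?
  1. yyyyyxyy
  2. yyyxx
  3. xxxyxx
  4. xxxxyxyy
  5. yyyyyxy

4

yyyyyxyy: accepted
yyyxx: accepted
xxxyxx: rejected
xxxxyxyy: accepted
yyyyyxy: accepted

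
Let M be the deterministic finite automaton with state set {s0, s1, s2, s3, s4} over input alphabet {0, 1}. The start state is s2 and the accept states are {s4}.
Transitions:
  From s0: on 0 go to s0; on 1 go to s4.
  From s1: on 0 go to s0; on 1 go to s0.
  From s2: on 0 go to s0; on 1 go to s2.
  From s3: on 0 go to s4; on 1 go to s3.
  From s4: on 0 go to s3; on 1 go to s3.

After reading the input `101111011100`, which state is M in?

s2 --1--> s2
s2 --0--> s0
s0 --1--> s4
s4 --1--> s3
s3 --1--> s3
s3 --1--> s3
s3 --0--> s4
s4 --1--> s3
s3 --1--> s3
s3 --1--> s3
s3 --0--> s4
s4 --0--> s3

s3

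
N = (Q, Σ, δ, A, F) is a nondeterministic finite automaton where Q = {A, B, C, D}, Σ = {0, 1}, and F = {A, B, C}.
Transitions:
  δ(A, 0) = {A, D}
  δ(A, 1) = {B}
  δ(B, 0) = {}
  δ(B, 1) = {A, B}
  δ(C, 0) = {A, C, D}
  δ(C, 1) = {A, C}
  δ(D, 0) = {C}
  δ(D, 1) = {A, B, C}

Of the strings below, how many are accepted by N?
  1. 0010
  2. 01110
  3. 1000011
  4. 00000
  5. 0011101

4

0010: accepted
01110: accepted
1000011: rejected
00000: accepted
0011101: accepted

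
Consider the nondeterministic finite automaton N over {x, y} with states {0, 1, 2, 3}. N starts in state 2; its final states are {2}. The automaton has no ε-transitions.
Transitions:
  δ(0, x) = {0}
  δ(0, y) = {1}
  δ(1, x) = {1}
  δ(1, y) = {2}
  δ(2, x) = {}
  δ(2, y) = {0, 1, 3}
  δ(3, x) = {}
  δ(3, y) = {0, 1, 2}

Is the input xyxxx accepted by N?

rejected

Start: {2}
read x: {}
The reachable set is empty and stays empty for the remaining 4 symbols.
Reachable ∩ accepting = {} — empty.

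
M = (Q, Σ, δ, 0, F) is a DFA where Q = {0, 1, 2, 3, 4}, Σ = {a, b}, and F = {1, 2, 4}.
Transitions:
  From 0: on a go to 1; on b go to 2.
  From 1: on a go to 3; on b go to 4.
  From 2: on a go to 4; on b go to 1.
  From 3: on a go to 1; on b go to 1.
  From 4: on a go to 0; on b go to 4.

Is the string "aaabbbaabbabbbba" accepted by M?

rejected

0 --a--> 1
1 --a--> 3
3 --a--> 1
1 --b--> 4
4 --b--> 4
4 --b--> 4
4 --a--> 0
0 --a--> 1
1 --b--> 4
4 --b--> 4
4 --a--> 0
0 --b--> 2
2 --b--> 1
1 --b--> 4
4 --b--> 4
4 --a--> 0
End in state 0, which is not an accepting state.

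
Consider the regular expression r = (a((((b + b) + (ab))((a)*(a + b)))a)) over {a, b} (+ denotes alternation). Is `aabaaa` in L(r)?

yes

Split as a·abaaa: a matches a and ((((b+b)+(ab))((a)*(a+b)))a) matches abaaa.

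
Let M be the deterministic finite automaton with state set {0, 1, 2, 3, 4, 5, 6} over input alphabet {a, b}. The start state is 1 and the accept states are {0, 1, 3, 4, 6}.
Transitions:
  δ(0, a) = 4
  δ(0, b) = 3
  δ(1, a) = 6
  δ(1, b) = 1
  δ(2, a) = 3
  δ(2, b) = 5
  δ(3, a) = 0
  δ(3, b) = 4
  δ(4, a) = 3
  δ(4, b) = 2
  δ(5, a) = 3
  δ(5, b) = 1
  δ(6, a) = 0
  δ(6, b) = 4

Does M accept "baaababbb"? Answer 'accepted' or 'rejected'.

rejected

1 --b--> 1
1 --a--> 6
6 --a--> 0
0 --a--> 4
4 --b--> 2
2 --a--> 3
3 --b--> 4
4 --b--> 2
2 --b--> 5
End in state 5, which is not an accepting state.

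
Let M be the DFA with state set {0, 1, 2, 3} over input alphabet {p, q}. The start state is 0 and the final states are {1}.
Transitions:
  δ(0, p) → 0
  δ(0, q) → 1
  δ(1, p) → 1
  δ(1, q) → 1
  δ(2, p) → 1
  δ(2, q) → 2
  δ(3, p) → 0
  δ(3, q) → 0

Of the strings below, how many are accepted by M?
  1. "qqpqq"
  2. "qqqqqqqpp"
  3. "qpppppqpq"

"qqpqq": accepted
"qqqqqqqpp": accepted
"qpppppqpq": accepted

3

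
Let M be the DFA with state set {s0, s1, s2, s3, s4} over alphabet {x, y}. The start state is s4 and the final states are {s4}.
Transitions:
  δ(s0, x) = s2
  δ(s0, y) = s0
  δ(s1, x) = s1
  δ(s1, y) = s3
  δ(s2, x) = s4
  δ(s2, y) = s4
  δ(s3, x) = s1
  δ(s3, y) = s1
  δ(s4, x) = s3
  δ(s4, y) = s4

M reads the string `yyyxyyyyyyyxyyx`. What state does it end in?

s4 --y--> s4
s4 --y--> s4
s4 --y--> s4
s4 --x--> s3
s3 --y--> s1
s1 --y--> s3
s3 --y--> s1
s1 --y--> s3
s3 --y--> s1
s1 --y--> s3
s3 --y--> s1
s1 --x--> s1
s1 --y--> s3
s3 --y--> s1
s1 --x--> s1

s1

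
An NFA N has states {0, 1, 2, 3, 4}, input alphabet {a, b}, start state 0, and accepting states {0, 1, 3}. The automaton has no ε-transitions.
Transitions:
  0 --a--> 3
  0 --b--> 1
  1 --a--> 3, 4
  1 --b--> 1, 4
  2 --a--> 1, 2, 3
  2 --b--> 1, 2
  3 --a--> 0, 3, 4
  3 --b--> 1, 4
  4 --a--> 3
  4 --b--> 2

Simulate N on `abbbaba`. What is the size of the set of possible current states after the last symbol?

4

Start: {0}
read a: {3}
read b: {1, 4}
read b: {1, 2, 4}
read b: {1, 2, 4}
read a: {1, 2, 3, 4}
read b: {1, 2, 4}
read a: {1, 2, 3, 4}
Final reachable set {1, 2, 3, 4} has 4 states.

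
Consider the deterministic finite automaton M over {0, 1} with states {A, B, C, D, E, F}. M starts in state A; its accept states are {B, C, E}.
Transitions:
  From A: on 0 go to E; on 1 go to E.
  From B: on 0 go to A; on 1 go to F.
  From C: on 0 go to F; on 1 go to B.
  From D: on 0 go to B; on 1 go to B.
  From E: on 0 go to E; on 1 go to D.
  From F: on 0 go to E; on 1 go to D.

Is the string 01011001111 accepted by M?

rejected

A --0--> E
E --1--> D
D --0--> B
B --1--> F
F --1--> D
D --0--> B
B --0--> A
A --1--> E
E --1--> D
D --1--> B
B --1--> F
End in state F, which is not an accepting state.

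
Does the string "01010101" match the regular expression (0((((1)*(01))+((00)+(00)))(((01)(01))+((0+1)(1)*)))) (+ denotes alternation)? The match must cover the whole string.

Split as 0·1010101: 0 matches 0 and ((((1)*(01))+((00)+(00)))(((01)(01))+((0+1)(1)*))) matches 1010101.

yes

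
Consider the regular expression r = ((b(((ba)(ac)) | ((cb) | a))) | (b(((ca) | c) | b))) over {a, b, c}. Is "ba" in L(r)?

yes

The left alternative (b(((ba)(ac))|((cb)|a))) matches ba.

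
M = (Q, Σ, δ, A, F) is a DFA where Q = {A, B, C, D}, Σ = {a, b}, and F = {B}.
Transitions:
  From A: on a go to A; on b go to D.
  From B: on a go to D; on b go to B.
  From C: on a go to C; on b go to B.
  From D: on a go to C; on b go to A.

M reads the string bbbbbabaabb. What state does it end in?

B

A --b--> D
D --b--> A
A --b--> D
D --b--> A
A --b--> D
D --a--> C
C --b--> B
B --a--> D
D --a--> C
C --b--> B
B --b--> B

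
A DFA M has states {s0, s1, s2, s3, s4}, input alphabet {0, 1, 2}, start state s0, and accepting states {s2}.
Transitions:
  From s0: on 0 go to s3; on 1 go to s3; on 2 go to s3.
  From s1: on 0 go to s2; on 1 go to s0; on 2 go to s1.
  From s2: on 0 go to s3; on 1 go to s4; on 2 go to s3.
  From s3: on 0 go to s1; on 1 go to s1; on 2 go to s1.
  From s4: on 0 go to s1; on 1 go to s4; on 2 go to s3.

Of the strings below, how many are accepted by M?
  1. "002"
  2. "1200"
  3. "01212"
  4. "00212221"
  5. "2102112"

0

"002": rejected
"1200": rejected
"01212": rejected
"00212221": rejected
"2102112": rejected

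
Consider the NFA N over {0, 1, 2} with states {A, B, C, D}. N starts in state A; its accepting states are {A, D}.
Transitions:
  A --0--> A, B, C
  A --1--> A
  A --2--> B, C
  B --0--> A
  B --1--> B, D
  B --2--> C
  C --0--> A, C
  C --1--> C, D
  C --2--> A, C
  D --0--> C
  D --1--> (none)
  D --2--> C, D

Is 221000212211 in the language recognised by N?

accepted

Start: {A}
read 2: {B, C}
read 2: {A, C}
read 1: {A, C, D}
read 0: {A, B, C}
read 0: {A, B, C}
read 0: {A, B, C}
read 2: {A, B, C}
read 1: {A, B, C, D}
read 2: {A, B, C, D}
read 2: {A, B, C, D}
read 1: {A, B, C, D}
read 1: {A, B, C, D}
Reachable ∩ accepting = {A, D} — nonempty.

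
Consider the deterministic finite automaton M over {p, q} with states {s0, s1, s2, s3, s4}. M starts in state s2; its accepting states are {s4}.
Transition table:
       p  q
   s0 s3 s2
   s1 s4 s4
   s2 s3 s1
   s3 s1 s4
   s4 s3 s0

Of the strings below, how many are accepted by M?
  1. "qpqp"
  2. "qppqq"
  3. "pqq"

0

"qpqp": rejected
"qppqq": rejected
"pqq": rejected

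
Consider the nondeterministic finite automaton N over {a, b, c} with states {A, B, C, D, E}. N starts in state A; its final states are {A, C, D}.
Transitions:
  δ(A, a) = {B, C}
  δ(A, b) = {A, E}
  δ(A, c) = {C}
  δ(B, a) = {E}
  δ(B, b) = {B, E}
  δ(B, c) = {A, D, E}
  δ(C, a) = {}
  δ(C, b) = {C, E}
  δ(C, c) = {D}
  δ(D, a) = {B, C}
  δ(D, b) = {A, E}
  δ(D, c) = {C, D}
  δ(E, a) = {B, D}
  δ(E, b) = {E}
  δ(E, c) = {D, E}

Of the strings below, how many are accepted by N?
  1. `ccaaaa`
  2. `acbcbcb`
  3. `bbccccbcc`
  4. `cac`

`ccaaaa`: accepted
`acbcbcb`: accepted
`bbccccbcc`: accepted
`cac`: rejected

3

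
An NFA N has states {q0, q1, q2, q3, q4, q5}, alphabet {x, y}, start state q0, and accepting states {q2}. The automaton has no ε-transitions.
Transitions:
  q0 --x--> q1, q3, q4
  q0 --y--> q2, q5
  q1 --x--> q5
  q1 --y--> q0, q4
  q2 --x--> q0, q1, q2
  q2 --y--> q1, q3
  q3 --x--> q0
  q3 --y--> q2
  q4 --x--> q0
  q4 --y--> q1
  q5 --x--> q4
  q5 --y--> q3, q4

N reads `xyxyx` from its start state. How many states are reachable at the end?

6

Start: {q0}
read x: {q1, q3, q4}
read y: {q0, q1, q2, q4}
read x: {q0, q1, q2, q3, q4, q5}
read y: {q0, q1, q2, q3, q4, q5}
read x: {q0, q1, q2, q3, q4, q5}
Final reachable set {q0, q1, q2, q3, q4, q5} has 6 states.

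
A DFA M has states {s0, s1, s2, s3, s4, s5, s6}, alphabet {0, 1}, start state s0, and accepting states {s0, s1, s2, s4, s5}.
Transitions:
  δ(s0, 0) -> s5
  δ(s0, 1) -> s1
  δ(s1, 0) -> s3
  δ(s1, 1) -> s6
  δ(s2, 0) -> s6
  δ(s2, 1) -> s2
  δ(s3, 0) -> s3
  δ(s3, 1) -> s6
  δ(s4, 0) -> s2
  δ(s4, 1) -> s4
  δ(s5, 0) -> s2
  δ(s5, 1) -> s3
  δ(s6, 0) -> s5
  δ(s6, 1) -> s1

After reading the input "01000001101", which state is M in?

s0 --0--> s5
s5 --1--> s3
s3 --0--> s3
s3 --0--> s3
s3 --0--> s3
s3 --0--> s3
s3 --0--> s3
s3 --1--> s6
s6 --1--> s1
s1 --0--> s3
s3 --1--> s6

s6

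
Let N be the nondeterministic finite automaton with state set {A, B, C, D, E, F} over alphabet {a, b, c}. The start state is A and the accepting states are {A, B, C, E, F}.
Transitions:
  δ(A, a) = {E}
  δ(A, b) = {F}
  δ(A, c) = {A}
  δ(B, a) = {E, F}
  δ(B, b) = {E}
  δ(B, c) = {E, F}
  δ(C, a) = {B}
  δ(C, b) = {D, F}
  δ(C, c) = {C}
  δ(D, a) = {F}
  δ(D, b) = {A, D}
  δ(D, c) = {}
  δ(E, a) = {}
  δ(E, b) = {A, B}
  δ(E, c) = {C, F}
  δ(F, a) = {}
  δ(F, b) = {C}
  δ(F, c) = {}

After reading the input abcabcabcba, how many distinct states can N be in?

Start: {A}
read a: {E}
read b: {A, B}
read c: {A, E, F}
read a: {E}
read b: {A, B}
read c: {A, E, F}
read a: {E}
read b: {A, B}
read c: {A, E, F}
read b: {A, B, C, F}
read a: {B, E, F}
Final reachable set {B, E, F} has 3 states.

3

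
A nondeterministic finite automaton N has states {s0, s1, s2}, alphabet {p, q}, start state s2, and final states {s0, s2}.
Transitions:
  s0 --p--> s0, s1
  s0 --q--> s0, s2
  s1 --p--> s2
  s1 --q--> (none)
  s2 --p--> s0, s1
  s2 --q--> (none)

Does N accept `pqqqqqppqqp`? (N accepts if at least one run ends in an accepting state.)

accepted

Start: {s2}
read p: {s0, s1}
read q: {s0, s2}
read q: {s0, s2}
read q: {s0, s2}
read q: {s0, s2}
read q: {s0, s2}
read p: {s0, s1}
read p: {s0, s1, s2}
read q: {s0, s2}
read q: {s0, s2}
read p: {s0, s1}
Reachable ∩ accepting = {s0} — nonempty.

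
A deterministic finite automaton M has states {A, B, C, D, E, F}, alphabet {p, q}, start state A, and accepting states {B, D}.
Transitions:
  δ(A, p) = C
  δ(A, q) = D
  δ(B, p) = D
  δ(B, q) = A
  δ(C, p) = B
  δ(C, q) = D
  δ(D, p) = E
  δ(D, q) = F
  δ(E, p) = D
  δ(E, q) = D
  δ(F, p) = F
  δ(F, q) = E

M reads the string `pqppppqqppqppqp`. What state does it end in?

F

A --p--> C
C --q--> D
D --p--> E
E --p--> D
D --p--> E
E --p--> D
D --q--> F
F --q--> E
E --p--> D
D --p--> E
E --q--> D
D --p--> E
E --p--> D
D --q--> F
F --p--> F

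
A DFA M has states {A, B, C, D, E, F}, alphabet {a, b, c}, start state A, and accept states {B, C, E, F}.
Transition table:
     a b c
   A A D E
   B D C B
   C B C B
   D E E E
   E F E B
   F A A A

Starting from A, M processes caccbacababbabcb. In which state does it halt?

E

A --c--> E
E --a--> F
F --c--> A
A --c--> E
E --b--> E
E --a--> F
F --c--> A
A --a--> A
A --b--> D
D --a--> E
E --b--> E
E --b--> E
E --a--> F
F --b--> A
A --c--> E
E --b--> E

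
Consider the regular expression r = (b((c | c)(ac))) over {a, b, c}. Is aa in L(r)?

No split of aa into u·v has b matching u and ((c|c)(ac)) matching v.

no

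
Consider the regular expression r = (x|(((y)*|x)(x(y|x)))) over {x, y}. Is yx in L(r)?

no

Neither x nor (((y)*|x)(x(y|x))) matches yx.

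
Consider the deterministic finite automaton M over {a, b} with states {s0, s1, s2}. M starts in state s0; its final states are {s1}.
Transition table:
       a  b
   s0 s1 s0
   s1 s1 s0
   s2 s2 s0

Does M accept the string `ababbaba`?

accepted

s0 --a--> s1
s1 --b--> s0
s0 --a--> s1
s1 --b--> s0
s0 --b--> s0
s0 --a--> s1
s1 --b--> s0
s0 --a--> s1
End in state s1, which is an accepting state.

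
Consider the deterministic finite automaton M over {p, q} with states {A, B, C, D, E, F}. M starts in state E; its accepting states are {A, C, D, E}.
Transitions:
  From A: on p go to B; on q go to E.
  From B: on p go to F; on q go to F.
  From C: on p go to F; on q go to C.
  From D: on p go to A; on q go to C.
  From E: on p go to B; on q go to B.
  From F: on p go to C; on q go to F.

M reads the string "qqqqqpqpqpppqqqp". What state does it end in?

F

E --q--> B
B --q--> F
F --q--> F
F --q--> F
F --q--> F
F --p--> C
C --q--> C
C --p--> F
F --q--> F
F --p--> C
C --p--> F
F --p--> C
C --q--> C
C --q--> C
C --q--> C
C --p--> F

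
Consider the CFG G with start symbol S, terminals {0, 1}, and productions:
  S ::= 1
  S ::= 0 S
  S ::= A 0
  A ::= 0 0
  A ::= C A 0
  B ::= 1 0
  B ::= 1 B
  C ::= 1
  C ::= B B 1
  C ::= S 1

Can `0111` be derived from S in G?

no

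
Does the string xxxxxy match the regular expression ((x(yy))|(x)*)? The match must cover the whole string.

Neither (x(yy)) nor (x)* matches xxxxxy.

no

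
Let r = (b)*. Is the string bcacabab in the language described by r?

no

bcacabab cannot be split into zero or more pieces each matching b.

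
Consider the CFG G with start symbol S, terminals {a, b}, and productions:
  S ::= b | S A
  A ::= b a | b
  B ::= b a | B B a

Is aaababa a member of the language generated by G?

no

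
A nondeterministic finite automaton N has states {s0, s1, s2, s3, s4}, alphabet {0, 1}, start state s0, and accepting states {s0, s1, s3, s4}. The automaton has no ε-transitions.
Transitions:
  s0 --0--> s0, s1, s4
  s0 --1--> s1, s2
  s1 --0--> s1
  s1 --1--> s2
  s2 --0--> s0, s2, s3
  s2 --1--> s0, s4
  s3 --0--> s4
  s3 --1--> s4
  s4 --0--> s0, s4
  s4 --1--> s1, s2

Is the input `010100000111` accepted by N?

Start: {s0}
read 0: {s0, s1, s4}
read 1: {s1, s2}
read 0: {s0, s1, s2, s3}
read 1: {s0, s1, s2, s4}
read 0: {s0, s1, s2, s3, s4}
read 0: {s0, s1, s2, s3, s4}
read 0: {s0, s1, s2, s3, s4}
read 0: {s0, s1, s2, s3, s4}
read 0: {s0, s1, s2, s3, s4}
read 1: {s0, s1, s2, s4}
read 1: {s0, s1, s2, s4}
read 1: {s0, s1, s2, s4}
Reachable ∩ accepting = {s0, s1, s4} — nonempty.

accepted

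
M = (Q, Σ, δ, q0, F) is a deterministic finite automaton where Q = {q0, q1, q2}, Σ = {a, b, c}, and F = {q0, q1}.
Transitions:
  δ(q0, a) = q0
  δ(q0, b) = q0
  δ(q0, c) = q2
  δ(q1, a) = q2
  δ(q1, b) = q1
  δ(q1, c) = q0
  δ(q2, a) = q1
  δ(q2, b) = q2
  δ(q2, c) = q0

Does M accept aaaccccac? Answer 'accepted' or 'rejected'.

q0 --a--> q0
q0 --a--> q0
q0 --a--> q0
q0 --c--> q2
q2 --c--> q0
q0 --c--> q2
q2 --c--> q0
q0 --a--> q0
q0 --c--> q2
End in state q2, which is not an accepting state.

rejected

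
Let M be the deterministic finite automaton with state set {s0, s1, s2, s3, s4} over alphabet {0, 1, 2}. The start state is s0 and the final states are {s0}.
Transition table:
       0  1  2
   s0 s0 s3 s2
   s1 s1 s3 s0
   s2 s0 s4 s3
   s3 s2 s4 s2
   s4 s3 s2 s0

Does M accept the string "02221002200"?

s0 --0--> s0
s0 --2--> s2
s2 --2--> s3
s3 --2--> s2
s2 --1--> s4
s4 --0--> s3
s3 --0--> s2
s2 --2--> s3
s3 --2--> s2
s2 --0--> s0
s0 --0--> s0
End in state s0, which is an accepting state.

accepted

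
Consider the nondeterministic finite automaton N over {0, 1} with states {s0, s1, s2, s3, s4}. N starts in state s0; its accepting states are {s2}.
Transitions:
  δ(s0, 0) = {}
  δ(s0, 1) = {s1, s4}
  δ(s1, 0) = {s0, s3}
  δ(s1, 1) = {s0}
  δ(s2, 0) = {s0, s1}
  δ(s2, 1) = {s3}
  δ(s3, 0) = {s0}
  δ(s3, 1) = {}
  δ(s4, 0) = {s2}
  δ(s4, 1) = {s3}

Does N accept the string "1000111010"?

accepted

Start: {s0}
read 1: {s1, s4}
read 0: {s0, s2, s3}
read 0: {s0, s1}
read 0: {s0, s3}
read 1: {s1, s4}
read 1: {s0, s3}
read 1: {s1, s4}
read 0: {s0, s2, s3}
read 1: {s1, s3, s4}
read 0: {s0, s2, s3}
Reachable ∩ accepting = {s2} — nonempty.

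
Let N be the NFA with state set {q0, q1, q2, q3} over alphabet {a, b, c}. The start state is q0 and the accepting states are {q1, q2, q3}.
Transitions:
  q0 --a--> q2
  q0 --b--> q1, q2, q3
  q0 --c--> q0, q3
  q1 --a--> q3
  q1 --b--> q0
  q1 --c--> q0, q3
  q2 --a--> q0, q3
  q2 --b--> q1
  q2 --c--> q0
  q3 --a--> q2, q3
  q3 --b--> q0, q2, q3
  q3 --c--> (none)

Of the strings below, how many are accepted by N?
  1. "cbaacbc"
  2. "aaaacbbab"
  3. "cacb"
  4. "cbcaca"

4

"cbaacbc": accepted
"aaaacbbab": accepted
"cacb": accepted
"cbcaca": accepted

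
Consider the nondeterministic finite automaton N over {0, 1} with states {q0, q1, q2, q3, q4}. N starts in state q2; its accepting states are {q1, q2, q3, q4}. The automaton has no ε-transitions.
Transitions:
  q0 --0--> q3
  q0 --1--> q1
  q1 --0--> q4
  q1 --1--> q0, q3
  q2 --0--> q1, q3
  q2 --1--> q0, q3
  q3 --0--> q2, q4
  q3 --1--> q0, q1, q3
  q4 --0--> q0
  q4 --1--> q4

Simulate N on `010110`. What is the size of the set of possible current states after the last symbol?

4

Start: {q2}
read 0: {q1, q3}
read 1: {q0, q1, q3}
read 0: {q2, q3, q4}
read 1: {q0, q1, q3, q4}
read 1: {q0, q1, q3, q4}
read 0: {q0, q2, q3, q4}
Final reachable set {q0, q2, q3, q4} has 4 states.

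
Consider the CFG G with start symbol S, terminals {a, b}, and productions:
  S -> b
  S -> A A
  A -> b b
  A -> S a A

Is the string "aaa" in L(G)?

no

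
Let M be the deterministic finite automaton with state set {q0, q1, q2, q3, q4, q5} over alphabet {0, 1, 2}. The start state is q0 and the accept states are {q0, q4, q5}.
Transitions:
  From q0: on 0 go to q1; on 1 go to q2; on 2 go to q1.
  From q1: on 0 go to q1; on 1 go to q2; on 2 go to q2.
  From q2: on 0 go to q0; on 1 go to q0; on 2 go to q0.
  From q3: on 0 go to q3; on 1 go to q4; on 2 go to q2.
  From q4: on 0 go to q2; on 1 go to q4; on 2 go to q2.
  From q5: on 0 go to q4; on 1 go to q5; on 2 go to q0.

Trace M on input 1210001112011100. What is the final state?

q1

q0 --1--> q2
q2 --2--> q0
q0 --1--> q2
q2 --0--> q0
q0 --0--> q1
q1 --0--> q1
q1 --1--> q2
q2 --1--> q0
q0 --1--> q2
q2 --2--> q0
q0 --0--> q1
q1 --1--> q2
q2 --1--> q0
q0 --1--> q2
q2 --0--> q0
q0 --0--> q1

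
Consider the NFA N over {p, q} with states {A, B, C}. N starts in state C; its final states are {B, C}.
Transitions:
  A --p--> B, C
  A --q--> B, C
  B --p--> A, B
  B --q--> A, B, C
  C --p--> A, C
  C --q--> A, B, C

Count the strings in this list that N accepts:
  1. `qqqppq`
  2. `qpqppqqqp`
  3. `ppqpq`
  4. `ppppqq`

4

`qqqppq`: accepted
`qpqppqqqp`: accepted
`ppqpq`: accepted
`ppppqq`: accepted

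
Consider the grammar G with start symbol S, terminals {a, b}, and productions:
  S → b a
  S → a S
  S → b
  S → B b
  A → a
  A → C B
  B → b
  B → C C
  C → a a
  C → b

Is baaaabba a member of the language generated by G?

no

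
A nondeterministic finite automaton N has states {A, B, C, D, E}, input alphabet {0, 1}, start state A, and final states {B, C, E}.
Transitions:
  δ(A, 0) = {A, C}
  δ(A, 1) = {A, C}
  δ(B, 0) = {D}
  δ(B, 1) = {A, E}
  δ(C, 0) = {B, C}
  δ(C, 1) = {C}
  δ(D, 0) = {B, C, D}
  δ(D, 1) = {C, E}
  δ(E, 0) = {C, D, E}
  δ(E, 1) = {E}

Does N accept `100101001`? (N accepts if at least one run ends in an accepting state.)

Start: {A}
read 1: {A, C}
read 0: {A, B, C}
read 0: {A, B, C, D}
read 1: {A, C, E}
read 0: {A, B, C, D, E}
read 1: {A, C, E}
read 0: {A, B, C, D, E}
read 0: {A, B, C, D, E}
read 1: {A, C, E}
Reachable ∩ accepting = {C, E} — nonempty.

accepted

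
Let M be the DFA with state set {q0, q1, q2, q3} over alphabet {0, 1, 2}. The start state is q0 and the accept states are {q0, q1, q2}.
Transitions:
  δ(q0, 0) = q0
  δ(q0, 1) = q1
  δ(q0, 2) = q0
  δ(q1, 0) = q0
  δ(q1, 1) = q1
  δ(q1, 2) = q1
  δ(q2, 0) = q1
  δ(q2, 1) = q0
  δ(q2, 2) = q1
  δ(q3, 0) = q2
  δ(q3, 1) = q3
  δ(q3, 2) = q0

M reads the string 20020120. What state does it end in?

q0 --2--> q0
q0 --0--> q0
q0 --0--> q0
q0 --2--> q0
q0 --0--> q0
q0 --1--> q1
q1 --2--> q1
q1 --0--> q0

q0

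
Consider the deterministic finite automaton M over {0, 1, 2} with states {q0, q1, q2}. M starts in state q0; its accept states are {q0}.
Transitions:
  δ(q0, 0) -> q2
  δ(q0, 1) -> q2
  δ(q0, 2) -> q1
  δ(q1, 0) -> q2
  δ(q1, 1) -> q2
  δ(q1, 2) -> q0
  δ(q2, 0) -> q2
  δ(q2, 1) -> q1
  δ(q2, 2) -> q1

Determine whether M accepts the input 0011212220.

rejected

q0 --0--> q2
q2 --0--> q2
q2 --1--> q1
q1 --1--> q2
q2 --2--> q1
q1 --1--> q2
q2 --2--> q1
q1 --2--> q0
q0 --2--> q1
q1 --0--> q2
End in state q2, which is not an accepting state.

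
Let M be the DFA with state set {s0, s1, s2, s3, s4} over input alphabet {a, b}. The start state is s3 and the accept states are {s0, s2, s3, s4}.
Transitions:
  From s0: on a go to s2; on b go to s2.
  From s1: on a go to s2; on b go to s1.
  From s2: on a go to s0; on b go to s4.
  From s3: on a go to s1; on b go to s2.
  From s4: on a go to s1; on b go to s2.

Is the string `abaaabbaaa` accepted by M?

accepted

s3 --a--> s1
s1 --b--> s1
s1 --a--> s2
s2 --a--> s0
s0 --a--> s2
s2 --b--> s4
s4 --b--> s2
s2 --a--> s0
s0 --a--> s2
s2 --a--> s0
End in state s0, which is an accepting state.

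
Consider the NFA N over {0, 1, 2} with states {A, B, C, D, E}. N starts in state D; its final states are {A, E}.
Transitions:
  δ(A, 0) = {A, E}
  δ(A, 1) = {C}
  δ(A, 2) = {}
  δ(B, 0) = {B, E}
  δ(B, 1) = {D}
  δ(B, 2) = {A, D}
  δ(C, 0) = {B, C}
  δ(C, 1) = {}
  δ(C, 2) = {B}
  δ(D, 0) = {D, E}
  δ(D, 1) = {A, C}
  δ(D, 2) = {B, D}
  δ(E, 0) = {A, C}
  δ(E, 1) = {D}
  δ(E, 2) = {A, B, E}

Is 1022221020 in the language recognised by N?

accepted

Start: {D}
read 1: {A, C}
read 0: {A, B, C, E}
read 2: {A, B, D, E}
read 2: {A, B, D, E}
read 2: {A, B, D, E}
read 2: {A, B, D, E}
read 1: {A, C, D}
read 0: {A, B, C, D, E}
read 2: {A, B, D, E}
read 0: {A, B, C, D, E}
Reachable ∩ accepting = {A, E} — nonempty.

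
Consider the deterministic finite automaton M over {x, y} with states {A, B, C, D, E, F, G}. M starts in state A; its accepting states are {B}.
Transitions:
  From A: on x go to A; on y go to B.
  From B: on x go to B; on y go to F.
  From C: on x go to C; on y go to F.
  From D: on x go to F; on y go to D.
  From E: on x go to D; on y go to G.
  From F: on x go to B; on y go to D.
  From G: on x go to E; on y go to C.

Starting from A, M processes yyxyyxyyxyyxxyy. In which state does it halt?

A --y--> B
B --y--> F
F --x--> B
B --y--> F
F --y--> D
D --x--> F
F --y--> D
D --y--> D
D --x--> F
F --y--> D
D --y--> D
D --x--> F
F --x--> B
B --y--> F
F --y--> D

D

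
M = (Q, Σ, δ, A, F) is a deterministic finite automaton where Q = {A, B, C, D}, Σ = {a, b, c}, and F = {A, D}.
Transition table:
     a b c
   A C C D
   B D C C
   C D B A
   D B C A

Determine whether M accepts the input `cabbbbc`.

rejected

A --c--> D
D --a--> B
B --b--> C
C --b--> B
B --b--> C
C --b--> B
B --c--> C
End in state C, which is not an accepting state.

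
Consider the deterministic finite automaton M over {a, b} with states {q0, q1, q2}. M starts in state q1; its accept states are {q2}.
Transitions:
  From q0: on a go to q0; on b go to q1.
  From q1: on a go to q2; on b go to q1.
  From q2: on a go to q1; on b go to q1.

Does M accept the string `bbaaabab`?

rejected

q1 --b--> q1
q1 --b--> q1
q1 --a--> q2
q2 --a--> q1
q1 --a--> q2
q2 --b--> q1
q1 --a--> q2
q2 --b--> q1
End in state q1, which is not an accepting state.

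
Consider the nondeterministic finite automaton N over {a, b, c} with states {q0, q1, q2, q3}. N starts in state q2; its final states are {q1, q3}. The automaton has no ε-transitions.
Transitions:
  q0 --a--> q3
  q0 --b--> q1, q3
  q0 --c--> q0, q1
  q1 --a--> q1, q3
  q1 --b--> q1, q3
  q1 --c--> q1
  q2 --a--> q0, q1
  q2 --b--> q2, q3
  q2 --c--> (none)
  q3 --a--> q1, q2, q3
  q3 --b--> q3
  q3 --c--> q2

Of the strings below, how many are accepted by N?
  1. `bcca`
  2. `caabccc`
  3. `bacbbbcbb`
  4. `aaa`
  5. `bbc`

`bcca`: rejected
`caabccc`: rejected
`bacbbbcbb`: accepted
`aaa`: accepted
`bbc`: rejected

2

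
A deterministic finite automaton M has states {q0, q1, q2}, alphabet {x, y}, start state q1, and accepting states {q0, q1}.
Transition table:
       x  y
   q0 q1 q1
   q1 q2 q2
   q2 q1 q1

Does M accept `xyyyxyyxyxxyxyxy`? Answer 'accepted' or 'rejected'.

q1 --x--> q2
q2 --y--> q1
q1 --y--> q2
q2 --y--> q1
q1 --x--> q2
q2 --y--> q1
q1 --y--> q2
q2 --x--> q1
q1 --y--> q2
q2 --x--> q1
q1 --x--> q2
q2 --y--> q1
q1 --x--> q2
q2 --y--> q1
q1 --x--> q2
q2 --y--> q1
End in state q1, which is an accepting state.

accepted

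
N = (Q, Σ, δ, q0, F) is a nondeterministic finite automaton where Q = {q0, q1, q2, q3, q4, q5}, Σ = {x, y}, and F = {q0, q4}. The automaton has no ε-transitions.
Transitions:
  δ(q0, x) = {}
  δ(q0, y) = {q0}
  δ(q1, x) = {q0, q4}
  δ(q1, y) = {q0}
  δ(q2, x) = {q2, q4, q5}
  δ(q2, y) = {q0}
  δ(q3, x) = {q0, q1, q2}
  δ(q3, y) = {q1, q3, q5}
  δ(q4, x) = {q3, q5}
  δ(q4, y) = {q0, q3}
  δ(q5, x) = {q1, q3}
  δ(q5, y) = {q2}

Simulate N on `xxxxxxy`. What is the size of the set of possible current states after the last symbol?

0

Start: {q0}
read x: {}
The reachable set is empty and stays empty for the remaining 6 symbols.
Final reachable set {} has 0 states.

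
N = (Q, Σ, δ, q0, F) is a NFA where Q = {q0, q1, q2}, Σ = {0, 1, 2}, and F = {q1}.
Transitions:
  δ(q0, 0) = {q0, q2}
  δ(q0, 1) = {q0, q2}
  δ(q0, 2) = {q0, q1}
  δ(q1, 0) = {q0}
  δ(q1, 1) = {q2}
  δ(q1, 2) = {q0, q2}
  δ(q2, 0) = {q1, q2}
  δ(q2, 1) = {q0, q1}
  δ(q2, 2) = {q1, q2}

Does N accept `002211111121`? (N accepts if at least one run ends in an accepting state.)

Start: {q0}
read 0: {q0, q2}
read 0: {q0, q1, q2}
read 2: {q0, q1, q2}
read 2: {q0, q1, q2}
read 1: {q0, q1, q2}
read 1: {q0, q1, q2}
read 1: {q0, q1, q2}
read 1: {q0, q1, q2}
read 1: {q0, q1, q2}
read 1: {q0, q1, q2}
read 2: {q0, q1, q2}
read 1: {q0, q1, q2}
Reachable ∩ accepting = {q1} — nonempty.

accepted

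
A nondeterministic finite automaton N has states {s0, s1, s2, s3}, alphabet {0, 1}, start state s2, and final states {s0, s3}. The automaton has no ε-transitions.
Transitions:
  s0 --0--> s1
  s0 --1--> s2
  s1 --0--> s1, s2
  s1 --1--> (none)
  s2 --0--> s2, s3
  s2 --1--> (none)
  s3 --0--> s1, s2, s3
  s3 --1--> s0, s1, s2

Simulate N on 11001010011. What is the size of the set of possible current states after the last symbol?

Start: {s2}
read 1: {}
The reachable set is empty and stays empty for the remaining 10 symbols.
Final reachable set {} has 0 states.

0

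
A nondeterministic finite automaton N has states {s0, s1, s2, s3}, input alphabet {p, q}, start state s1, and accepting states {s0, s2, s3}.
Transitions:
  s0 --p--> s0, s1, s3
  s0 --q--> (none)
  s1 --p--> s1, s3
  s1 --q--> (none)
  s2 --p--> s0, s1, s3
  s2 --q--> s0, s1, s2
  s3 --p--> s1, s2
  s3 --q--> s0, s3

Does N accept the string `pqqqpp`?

accepted

Start: {s1}
read p: {s1, s3}
read q: {s0, s3}
read q: {s0, s3}
read q: {s0, s3}
read p: {s0, s1, s2, s3}
read p: {s0, s1, s2, s3}
Reachable ∩ accepting = {s0, s2, s3} — nonempty.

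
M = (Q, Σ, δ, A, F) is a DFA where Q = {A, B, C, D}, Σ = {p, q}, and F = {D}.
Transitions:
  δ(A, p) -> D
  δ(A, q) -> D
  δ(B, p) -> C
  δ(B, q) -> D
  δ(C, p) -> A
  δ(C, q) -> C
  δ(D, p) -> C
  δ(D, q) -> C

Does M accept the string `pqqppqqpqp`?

A --p--> D
D --q--> C
C --q--> C
C --p--> A
A --p--> D
D --q--> C
C --q--> C
C --p--> A
A --q--> D
D --p--> C
End in state C, which is not an accepting state.

rejected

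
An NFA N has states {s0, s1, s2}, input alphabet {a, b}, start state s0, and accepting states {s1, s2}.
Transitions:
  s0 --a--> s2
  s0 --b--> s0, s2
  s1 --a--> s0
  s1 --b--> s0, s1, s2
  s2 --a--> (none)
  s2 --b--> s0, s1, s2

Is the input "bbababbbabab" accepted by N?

accepted

Start: {s0}
read b: {s0, s2}
read b: {s0, s1, s2}
read a: {s0, s2}
read b: {s0, s1, s2}
read a: {s0, s2}
read b: {s0, s1, s2}
read b: {s0, s1, s2}
read b: {s0, s1, s2}
read a: {s0, s2}
read b: {s0, s1, s2}
read a: {s0, s2}
read b: {s0, s1, s2}
Reachable ∩ accepting = {s1, s2} — nonempty.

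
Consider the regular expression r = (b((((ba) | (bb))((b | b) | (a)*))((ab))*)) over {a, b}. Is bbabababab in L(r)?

Split as b·babababab: b matches b and ((((ba)|(bb))((b|b)|(a)*))((ab))*) matches babababab.

yes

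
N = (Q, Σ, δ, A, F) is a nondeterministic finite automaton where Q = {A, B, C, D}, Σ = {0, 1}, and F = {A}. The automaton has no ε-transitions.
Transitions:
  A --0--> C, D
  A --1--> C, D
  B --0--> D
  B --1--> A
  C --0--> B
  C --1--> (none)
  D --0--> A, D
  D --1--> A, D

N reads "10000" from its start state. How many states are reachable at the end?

Start: {A}
read 1: {C, D}
read 0: {A, B, D}
read 0: {A, C, D}
read 0: {A, B, C, D}
read 0: {A, B, C, D}
Final reachable set {A, B, C, D} has 4 states.

4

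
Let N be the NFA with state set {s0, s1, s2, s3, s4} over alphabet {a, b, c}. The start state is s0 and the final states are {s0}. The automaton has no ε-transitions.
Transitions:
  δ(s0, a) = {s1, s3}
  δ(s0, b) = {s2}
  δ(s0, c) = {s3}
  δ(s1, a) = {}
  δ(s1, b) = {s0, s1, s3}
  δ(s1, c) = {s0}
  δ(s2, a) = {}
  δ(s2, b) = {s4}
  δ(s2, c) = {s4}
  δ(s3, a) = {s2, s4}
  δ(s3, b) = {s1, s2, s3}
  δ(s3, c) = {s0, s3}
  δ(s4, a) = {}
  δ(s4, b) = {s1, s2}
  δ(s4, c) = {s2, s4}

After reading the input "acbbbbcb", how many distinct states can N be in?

Start: {s0}
read a: {s1, s3}
read c: {s0, s3}
read b: {s1, s2, s3}
read b: {s0, s1, s2, s3, s4}
read b: {s0, s1, s2, s3, s4}
read b: {s0, s1, s2, s3, s4}
read c: {s0, s2, s3, s4}
read b: {s1, s2, s3, s4}
Final reachable set {s1, s2, s3, s4} has 4 states.

4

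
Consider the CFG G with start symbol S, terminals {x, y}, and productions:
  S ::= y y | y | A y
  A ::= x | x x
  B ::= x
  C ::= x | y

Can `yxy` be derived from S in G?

no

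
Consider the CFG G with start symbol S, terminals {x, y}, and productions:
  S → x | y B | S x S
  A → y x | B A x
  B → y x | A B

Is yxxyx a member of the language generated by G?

no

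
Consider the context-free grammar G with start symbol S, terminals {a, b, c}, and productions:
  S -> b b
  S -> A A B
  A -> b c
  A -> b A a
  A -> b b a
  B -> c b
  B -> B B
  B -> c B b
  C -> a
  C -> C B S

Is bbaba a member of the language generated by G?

no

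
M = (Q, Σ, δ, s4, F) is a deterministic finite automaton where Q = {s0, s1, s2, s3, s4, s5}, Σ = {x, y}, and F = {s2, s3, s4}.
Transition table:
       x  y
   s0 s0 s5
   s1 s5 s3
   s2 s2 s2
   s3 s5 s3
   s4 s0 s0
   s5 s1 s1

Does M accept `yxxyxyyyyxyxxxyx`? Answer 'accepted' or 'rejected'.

s4 --y--> s0
s0 --x--> s0
s0 --x--> s0
s0 --y--> s5
s5 --x--> s1
s1 --y--> s3
s3 --y--> s3
s3 --y--> s3
s3 --y--> s3
s3 --x--> s5
s5 --y--> s1
s1 --x--> s5
s5 --x--> s1
s1 --x--> s5
s5 --y--> s1
s1 --x--> s5
End in state s5, which is not an accepting state.

rejected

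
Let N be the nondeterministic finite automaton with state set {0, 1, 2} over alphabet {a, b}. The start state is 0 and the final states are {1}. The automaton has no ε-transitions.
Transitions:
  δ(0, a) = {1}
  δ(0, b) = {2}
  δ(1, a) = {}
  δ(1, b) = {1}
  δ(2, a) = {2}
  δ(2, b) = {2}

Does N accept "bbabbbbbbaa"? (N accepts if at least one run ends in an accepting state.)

Start: {0}
read b: {2}
read b: {2}
read a: {2}
read b: {2}
read b: {2}
read b: {2}
read b: {2}
read b: {2}
read b: {2}
read a: {2}
read a: {2}
Reachable ∩ accepting = {} — empty.

rejected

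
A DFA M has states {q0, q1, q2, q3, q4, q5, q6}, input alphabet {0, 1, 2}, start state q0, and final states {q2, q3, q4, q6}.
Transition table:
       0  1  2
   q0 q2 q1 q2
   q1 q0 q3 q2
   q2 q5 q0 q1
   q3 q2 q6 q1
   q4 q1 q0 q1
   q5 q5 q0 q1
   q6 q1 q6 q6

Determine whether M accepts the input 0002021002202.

rejected

q0 --0--> q2
q2 --0--> q5
q5 --0--> q5
q5 --2--> q1
q1 --0--> q0
q0 --2--> q2
q2 --1--> q0
q0 --0--> q2
q2 --0--> q5
q5 --2--> q1
q1 --2--> q2
q2 --0--> q5
q5 --2--> q1
End in state q1, which is not an accepting state.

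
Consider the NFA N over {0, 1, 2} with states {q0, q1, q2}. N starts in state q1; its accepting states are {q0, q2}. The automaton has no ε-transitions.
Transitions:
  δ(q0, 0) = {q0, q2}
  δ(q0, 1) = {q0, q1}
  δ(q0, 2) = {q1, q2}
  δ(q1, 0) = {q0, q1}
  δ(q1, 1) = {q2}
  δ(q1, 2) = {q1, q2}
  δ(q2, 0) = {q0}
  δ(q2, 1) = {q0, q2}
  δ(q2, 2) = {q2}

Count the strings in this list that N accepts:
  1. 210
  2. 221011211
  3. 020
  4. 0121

210: accepted
221011211: accepted
020: accepted
0121: accepted

4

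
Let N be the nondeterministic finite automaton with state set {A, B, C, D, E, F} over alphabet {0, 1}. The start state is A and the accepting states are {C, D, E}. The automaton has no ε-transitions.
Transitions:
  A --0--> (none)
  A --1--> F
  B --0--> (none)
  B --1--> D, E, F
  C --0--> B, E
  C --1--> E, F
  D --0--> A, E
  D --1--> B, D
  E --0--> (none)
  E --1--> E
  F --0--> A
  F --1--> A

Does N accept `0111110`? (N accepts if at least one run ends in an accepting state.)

Start: {A}
read 0: {}
The reachable set is empty and stays empty for the remaining 6 symbols.
Reachable ∩ accepting = {} — empty.

rejected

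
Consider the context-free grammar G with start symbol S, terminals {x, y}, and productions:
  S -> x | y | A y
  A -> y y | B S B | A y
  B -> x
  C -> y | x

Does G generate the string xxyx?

no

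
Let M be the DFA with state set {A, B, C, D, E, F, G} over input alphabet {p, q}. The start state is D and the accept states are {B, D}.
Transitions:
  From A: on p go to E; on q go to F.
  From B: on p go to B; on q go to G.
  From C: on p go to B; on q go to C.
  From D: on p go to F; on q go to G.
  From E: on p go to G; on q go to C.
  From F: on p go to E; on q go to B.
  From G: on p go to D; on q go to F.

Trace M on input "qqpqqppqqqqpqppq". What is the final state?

D --q--> G
G --q--> F
F --p--> E
E --q--> C
C --q--> C
C --p--> B
B --p--> B
B --q--> G
G --q--> F
F --q--> B
B --q--> G
G --p--> D
D --q--> G
G --p--> D
D --p--> F
F --q--> B

B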